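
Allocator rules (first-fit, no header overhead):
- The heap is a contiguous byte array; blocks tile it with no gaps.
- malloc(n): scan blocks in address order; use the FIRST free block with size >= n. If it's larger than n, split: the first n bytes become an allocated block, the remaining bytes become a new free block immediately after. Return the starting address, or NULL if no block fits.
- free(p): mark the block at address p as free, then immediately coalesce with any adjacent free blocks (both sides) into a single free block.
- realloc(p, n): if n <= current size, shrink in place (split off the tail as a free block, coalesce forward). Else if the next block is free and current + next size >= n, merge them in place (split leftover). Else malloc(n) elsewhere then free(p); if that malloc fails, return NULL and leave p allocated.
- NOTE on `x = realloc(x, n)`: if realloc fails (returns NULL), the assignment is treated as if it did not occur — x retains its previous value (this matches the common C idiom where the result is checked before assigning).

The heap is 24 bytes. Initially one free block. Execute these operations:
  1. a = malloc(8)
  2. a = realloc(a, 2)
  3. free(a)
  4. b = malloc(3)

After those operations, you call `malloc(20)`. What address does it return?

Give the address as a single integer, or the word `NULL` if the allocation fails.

Answer: 3

Derivation:
Op 1: a = malloc(8) -> a = 0; heap: [0-7 ALLOC][8-23 FREE]
Op 2: a = realloc(a, 2) -> a = 0; heap: [0-1 ALLOC][2-23 FREE]
Op 3: free(a) -> (freed a); heap: [0-23 FREE]
Op 4: b = malloc(3) -> b = 0; heap: [0-2 ALLOC][3-23 FREE]
malloc(20): first-fit scan over [0-2 ALLOC][3-23 FREE] -> 3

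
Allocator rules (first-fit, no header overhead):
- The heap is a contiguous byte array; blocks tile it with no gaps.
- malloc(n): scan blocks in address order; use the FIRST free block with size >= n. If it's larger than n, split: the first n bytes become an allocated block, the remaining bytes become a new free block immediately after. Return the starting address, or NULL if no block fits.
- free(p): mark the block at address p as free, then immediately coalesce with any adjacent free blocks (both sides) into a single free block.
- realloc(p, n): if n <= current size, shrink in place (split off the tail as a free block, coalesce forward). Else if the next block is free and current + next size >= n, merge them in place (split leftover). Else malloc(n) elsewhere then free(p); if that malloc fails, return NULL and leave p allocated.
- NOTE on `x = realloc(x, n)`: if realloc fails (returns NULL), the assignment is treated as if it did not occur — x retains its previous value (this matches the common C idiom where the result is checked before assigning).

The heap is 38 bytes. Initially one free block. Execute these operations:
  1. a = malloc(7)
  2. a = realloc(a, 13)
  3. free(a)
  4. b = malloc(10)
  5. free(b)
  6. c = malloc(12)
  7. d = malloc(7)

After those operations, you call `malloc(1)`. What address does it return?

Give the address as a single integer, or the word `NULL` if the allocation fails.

Answer: 19

Derivation:
Op 1: a = malloc(7) -> a = 0; heap: [0-6 ALLOC][7-37 FREE]
Op 2: a = realloc(a, 13) -> a = 0; heap: [0-12 ALLOC][13-37 FREE]
Op 3: free(a) -> (freed a); heap: [0-37 FREE]
Op 4: b = malloc(10) -> b = 0; heap: [0-9 ALLOC][10-37 FREE]
Op 5: free(b) -> (freed b); heap: [0-37 FREE]
Op 6: c = malloc(12) -> c = 0; heap: [0-11 ALLOC][12-37 FREE]
Op 7: d = malloc(7) -> d = 12; heap: [0-11 ALLOC][12-18 ALLOC][19-37 FREE]
malloc(1): first-fit scan over [0-11 ALLOC][12-18 ALLOC][19-37 FREE] -> 19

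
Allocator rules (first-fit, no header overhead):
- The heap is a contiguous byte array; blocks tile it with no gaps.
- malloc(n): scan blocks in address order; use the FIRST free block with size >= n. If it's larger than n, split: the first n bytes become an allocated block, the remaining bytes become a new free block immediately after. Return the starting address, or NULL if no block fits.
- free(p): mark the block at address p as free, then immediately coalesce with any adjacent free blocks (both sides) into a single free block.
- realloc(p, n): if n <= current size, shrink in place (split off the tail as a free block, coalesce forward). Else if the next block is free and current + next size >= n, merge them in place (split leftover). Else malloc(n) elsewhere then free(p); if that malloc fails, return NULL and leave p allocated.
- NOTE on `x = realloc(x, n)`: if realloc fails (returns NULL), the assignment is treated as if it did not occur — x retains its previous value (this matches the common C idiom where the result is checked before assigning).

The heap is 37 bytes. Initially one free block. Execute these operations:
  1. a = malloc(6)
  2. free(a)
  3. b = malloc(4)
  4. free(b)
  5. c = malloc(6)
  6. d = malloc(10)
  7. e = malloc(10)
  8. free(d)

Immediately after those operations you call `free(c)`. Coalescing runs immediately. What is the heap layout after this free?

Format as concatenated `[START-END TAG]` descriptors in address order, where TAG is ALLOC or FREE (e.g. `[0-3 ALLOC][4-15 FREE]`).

Op 1: a = malloc(6) -> a = 0; heap: [0-5 ALLOC][6-36 FREE]
Op 2: free(a) -> (freed a); heap: [0-36 FREE]
Op 3: b = malloc(4) -> b = 0; heap: [0-3 ALLOC][4-36 FREE]
Op 4: free(b) -> (freed b); heap: [0-36 FREE]
Op 5: c = malloc(6) -> c = 0; heap: [0-5 ALLOC][6-36 FREE]
Op 6: d = malloc(10) -> d = 6; heap: [0-5 ALLOC][6-15 ALLOC][16-36 FREE]
Op 7: e = malloc(10) -> e = 16; heap: [0-5 ALLOC][6-15 ALLOC][16-25 ALLOC][26-36 FREE]
Op 8: free(d) -> (freed d); heap: [0-5 ALLOC][6-15 FREE][16-25 ALLOC][26-36 FREE]
free(c): c = 0 -> block [0-5 ALLOC]; mark free, coalesce with adjacent free neighbors -> [0-15 FREE][16-25 ALLOC][26-36 FREE]

Answer: [0-15 FREE][16-25 ALLOC][26-36 FREE]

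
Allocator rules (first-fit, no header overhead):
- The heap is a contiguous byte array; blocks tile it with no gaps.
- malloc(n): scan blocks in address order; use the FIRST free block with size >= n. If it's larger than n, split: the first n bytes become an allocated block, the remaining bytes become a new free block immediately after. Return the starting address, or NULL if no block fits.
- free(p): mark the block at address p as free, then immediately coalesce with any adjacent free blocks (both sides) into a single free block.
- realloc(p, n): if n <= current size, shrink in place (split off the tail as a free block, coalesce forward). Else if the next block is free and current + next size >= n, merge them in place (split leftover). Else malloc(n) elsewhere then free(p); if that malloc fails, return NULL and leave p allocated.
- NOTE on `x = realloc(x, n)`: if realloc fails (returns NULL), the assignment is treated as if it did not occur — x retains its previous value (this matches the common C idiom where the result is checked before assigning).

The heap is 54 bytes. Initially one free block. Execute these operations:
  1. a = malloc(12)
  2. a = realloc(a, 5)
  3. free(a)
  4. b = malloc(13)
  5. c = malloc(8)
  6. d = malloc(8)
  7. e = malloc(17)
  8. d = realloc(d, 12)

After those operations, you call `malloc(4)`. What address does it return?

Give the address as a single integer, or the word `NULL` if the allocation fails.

Answer: 46

Derivation:
Op 1: a = malloc(12) -> a = 0; heap: [0-11 ALLOC][12-53 FREE]
Op 2: a = realloc(a, 5) -> a = 0; heap: [0-4 ALLOC][5-53 FREE]
Op 3: free(a) -> (freed a); heap: [0-53 FREE]
Op 4: b = malloc(13) -> b = 0; heap: [0-12 ALLOC][13-53 FREE]
Op 5: c = malloc(8) -> c = 13; heap: [0-12 ALLOC][13-20 ALLOC][21-53 FREE]
Op 6: d = malloc(8) -> d = 21; heap: [0-12 ALLOC][13-20 ALLOC][21-28 ALLOC][29-53 FREE]
Op 7: e = malloc(17) -> e = 29; heap: [0-12 ALLOC][13-20 ALLOC][21-28 ALLOC][29-45 ALLOC][46-53 FREE]
Op 8: d = realloc(d, 12) -> NULL (d unchanged); heap: [0-12 ALLOC][13-20 ALLOC][21-28 ALLOC][29-45 ALLOC][46-53 FREE]
malloc(4): first-fit scan over [0-12 ALLOC][13-20 ALLOC][21-28 ALLOC][29-45 ALLOC][46-53 FREE] -> 46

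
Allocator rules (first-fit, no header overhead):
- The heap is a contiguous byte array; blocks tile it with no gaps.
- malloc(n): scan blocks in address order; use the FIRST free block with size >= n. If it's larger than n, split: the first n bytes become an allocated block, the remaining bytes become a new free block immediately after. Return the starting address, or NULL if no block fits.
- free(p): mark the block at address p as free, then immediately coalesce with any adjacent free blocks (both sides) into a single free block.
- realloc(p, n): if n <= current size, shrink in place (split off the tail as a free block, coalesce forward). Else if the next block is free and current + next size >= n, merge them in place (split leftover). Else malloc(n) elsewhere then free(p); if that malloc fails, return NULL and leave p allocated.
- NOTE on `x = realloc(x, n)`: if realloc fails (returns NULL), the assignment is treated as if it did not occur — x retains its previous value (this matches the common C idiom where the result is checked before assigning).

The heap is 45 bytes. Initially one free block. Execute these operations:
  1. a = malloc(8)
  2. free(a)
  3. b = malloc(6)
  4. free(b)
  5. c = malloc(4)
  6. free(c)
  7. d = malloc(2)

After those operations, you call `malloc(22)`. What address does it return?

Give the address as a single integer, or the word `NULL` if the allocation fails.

Op 1: a = malloc(8) -> a = 0; heap: [0-7 ALLOC][8-44 FREE]
Op 2: free(a) -> (freed a); heap: [0-44 FREE]
Op 3: b = malloc(6) -> b = 0; heap: [0-5 ALLOC][6-44 FREE]
Op 4: free(b) -> (freed b); heap: [0-44 FREE]
Op 5: c = malloc(4) -> c = 0; heap: [0-3 ALLOC][4-44 FREE]
Op 6: free(c) -> (freed c); heap: [0-44 FREE]
Op 7: d = malloc(2) -> d = 0; heap: [0-1 ALLOC][2-44 FREE]
malloc(22): first-fit scan over [0-1 ALLOC][2-44 FREE] -> 2

Answer: 2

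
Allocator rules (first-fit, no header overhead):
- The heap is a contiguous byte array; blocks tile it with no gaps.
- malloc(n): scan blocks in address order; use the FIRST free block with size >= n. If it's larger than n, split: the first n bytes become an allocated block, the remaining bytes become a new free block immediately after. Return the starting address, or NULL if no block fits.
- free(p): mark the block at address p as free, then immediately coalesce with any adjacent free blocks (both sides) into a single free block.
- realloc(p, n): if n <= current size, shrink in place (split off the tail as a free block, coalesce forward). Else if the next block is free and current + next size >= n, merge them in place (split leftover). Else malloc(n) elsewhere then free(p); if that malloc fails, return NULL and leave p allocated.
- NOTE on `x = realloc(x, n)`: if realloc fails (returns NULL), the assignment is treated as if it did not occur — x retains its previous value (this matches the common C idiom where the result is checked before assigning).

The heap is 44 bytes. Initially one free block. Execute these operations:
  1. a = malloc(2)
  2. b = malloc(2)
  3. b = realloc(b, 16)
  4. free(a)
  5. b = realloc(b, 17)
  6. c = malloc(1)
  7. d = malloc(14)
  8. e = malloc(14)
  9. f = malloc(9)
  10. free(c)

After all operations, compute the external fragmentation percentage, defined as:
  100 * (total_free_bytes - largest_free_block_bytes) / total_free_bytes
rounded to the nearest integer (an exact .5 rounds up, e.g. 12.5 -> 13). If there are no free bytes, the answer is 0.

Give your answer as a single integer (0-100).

Op 1: a = malloc(2) -> a = 0; heap: [0-1 ALLOC][2-43 FREE]
Op 2: b = malloc(2) -> b = 2; heap: [0-1 ALLOC][2-3 ALLOC][4-43 FREE]
Op 3: b = realloc(b, 16) -> b = 2; heap: [0-1 ALLOC][2-17 ALLOC][18-43 FREE]
Op 4: free(a) -> (freed a); heap: [0-1 FREE][2-17 ALLOC][18-43 FREE]
Op 5: b = realloc(b, 17) -> b = 2; heap: [0-1 FREE][2-18 ALLOC][19-43 FREE]
Op 6: c = malloc(1) -> c = 0; heap: [0-0 ALLOC][1-1 FREE][2-18 ALLOC][19-43 FREE]
Op 7: d = malloc(14) -> d = 19; heap: [0-0 ALLOC][1-1 FREE][2-18 ALLOC][19-32 ALLOC][33-43 FREE]
Op 8: e = malloc(14) -> e = NULL; heap: [0-0 ALLOC][1-1 FREE][2-18 ALLOC][19-32 ALLOC][33-43 FREE]
Op 9: f = malloc(9) -> f = 33; heap: [0-0 ALLOC][1-1 FREE][2-18 ALLOC][19-32 ALLOC][33-41 ALLOC][42-43 FREE]
Op 10: free(c) -> (freed c); heap: [0-1 FREE][2-18 ALLOC][19-32 ALLOC][33-41 ALLOC][42-43 FREE]
Free blocks: [2 2] total_free=4 largest=2 -> 100*(4-2)/4 = 200/4 = 50

Answer: 50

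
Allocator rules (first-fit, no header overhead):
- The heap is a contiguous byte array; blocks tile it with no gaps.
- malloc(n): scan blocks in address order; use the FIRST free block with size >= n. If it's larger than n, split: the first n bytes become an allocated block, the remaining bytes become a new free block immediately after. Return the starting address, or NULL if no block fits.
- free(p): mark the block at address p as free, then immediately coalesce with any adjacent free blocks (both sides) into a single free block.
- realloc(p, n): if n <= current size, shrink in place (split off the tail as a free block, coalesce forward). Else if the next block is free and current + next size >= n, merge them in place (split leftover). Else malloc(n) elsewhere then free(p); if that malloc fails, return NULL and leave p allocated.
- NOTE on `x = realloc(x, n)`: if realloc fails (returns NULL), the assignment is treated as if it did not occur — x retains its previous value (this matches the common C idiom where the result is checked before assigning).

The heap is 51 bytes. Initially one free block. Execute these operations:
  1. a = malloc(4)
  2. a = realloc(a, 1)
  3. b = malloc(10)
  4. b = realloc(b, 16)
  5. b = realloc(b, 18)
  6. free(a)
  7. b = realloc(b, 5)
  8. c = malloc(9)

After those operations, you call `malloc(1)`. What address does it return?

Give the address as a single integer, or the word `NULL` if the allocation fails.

Answer: 0

Derivation:
Op 1: a = malloc(4) -> a = 0; heap: [0-3 ALLOC][4-50 FREE]
Op 2: a = realloc(a, 1) -> a = 0; heap: [0-0 ALLOC][1-50 FREE]
Op 3: b = malloc(10) -> b = 1; heap: [0-0 ALLOC][1-10 ALLOC][11-50 FREE]
Op 4: b = realloc(b, 16) -> b = 1; heap: [0-0 ALLOC][1-16 ALLOC][17-50 FREE]
Op 5: b = realloc(b, 18) -> b = 1; heap: [0-0 ALLOC][1-18 ALLOC][19-50 FREE]
Op 6: free(a) -> (freed a); heap: [0-0 FREE][1-18 ALLOC][19-50 FREE]
Op 7: b = realloc(b, 5) -> b = 1; heap: [0-0 FREE][1-5 ALLOC][6-50 FREE]
Op 8: c = malloc(9) -> c = 6; heap: [0-0 FREE][1-5 ALLOC][6-14 ALLOC][15-50 FREE]
malloc(1): first-fit scan over [0-0 FREE][1-5 ALLOC][6-14 ALLOC][15-50 FREE] -> 0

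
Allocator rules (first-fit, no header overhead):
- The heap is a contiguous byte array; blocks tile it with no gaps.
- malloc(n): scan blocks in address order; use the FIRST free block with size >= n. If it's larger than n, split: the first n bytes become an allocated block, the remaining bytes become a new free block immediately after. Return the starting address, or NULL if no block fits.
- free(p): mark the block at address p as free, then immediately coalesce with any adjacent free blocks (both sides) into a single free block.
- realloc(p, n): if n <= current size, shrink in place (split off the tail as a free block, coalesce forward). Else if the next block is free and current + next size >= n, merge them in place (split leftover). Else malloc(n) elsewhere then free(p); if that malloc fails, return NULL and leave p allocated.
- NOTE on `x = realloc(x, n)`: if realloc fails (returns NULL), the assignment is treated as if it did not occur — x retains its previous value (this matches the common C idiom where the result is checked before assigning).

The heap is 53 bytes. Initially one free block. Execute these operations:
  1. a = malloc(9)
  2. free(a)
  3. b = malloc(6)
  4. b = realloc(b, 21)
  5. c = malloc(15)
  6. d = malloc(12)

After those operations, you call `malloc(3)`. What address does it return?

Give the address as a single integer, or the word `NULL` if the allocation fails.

Answer: 48

Derivation:
Op 1: a = malloc(9) -> a = 0; heap: [0-8 ALLOC][9-52 FREE]
Op 2: free(a) -> (freed a); heap: [0-52 FREE]
Op 3: b = malloc(6) -> b = 0; heap: [0-5 ALLOC][6-52 FREE]
Op 4: b = realloc(b, 21) -> b = 0; heap: [0-20 ALLOC][21-52 FREE]
Op 5: c = malloc(15) -> c = 21; heap: [0-20 ALLOC][21-35 ALLOC][36-52 FREE]
Op 6: d = malloc(12) -> d = 36; heap: [0-20 ALLOC][21-35 ALLOC][36-47 ALLOC][48-52 FREE]
malloc(3): first-fit scan over [0-20 ALLOC][21-35 ALLOC][36-47 ALLOC][48-52 FREE] -> 48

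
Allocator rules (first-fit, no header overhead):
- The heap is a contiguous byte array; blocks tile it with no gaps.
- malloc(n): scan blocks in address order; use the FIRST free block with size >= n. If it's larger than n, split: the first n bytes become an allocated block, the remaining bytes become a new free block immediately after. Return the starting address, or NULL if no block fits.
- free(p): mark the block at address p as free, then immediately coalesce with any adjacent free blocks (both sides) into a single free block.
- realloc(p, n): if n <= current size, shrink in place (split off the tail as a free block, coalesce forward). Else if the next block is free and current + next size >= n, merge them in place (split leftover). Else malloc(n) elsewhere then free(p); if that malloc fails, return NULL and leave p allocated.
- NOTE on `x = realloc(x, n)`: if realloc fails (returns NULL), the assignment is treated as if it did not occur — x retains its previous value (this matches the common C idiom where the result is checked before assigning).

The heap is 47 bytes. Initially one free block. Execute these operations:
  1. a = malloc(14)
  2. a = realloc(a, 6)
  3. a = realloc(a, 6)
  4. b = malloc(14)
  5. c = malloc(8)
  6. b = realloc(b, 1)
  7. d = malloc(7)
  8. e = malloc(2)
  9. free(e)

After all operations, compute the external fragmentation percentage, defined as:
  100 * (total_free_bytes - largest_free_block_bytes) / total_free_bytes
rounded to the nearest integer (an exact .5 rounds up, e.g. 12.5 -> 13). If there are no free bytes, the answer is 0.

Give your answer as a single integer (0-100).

Answer: 24

Derivation:
Op 1: a = malloc(14) -> a = 0; heap: [0-13 ALLOC][14-46 FREE]
Op 2: a = realloc(a, 6) -> a = 0; heap: [0-5 ALLOC][6-46 FREE]
Op 3: a = realloc(a, 6) -> a = 0; heap: [0-5 ALLOC][6-46 FREE]
Op 4: b = malloc(14) -> b = 6; heap: [0-5 ALLOC][6-19 ALLOC][20-46 FREE]
Op 5: c = malloc(8) -> c = 20; heap: [0-5 ALLOC][6-19 ALLOC][20-27 ALLOC][28-46 FREE]
Op 6: b = realloc(b, 1) -> b = 6; heap: [0-5 ALLOC][6-6 ALLOC][7-19 FREE][20-27 ALLOC][28-46 FREE]
Op 7: d = malloc(7) -> d = 7; heap: [0-5 ALLOC][6-6 ALLOC][7-13 ALLOC][14-19 FREE][20-27 ALLOC][28-46 FREE]
Op 8: e = malloc(2) -> e = 14; heap: [0-5 ALLOC][6-6 ALLOC][7-13 ALLOC][14-15 ALLOC][16-19 FREE][20-27 ALLOC][28-46 FREE]
Op 9: free(e) -> (freed e); heap: [0-5 ALLOC][6-6 ALLOC][7-13 ALLOC][14-19 FREE][20-27 ALLOC][28-46 FREE]
Free blocks: [6 19] total_free=25 largest=19 -> 100*(25-19)/25 = 600/25 = 24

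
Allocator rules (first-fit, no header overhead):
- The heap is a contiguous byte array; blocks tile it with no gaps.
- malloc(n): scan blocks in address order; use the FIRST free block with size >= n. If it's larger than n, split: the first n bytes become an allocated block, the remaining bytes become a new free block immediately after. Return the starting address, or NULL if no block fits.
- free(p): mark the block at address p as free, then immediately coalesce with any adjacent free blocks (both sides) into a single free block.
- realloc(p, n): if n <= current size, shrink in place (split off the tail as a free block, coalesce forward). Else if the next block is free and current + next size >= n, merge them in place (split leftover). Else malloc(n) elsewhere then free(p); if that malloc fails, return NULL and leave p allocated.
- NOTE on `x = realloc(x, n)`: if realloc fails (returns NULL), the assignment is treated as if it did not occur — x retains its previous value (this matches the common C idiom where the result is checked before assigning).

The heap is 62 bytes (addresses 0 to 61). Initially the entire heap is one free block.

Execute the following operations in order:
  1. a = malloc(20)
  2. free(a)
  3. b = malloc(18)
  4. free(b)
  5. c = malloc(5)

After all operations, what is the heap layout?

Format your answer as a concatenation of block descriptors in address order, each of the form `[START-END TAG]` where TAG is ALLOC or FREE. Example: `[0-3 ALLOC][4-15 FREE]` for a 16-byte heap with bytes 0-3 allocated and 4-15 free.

Op 1: a = malloc(20) -> a = 0; heap: [0-19 ALLOC][20-61 FREE]
Op 2: free(a) -> (freed a); heap: [0-61 FREE]
Op 3: b = malloc(18) -> b = 0; heap: [0-17 ALLOC][18-61 FREE]
Op 4: free(b) -> (freed b); heap: [0-61 FREE]
Op 5: c = malloc(5) -> c = 0; heap: [0-4 ALLOC][5-61 FREE]

Answer: [0-4 ALLOC][5-61 FREE]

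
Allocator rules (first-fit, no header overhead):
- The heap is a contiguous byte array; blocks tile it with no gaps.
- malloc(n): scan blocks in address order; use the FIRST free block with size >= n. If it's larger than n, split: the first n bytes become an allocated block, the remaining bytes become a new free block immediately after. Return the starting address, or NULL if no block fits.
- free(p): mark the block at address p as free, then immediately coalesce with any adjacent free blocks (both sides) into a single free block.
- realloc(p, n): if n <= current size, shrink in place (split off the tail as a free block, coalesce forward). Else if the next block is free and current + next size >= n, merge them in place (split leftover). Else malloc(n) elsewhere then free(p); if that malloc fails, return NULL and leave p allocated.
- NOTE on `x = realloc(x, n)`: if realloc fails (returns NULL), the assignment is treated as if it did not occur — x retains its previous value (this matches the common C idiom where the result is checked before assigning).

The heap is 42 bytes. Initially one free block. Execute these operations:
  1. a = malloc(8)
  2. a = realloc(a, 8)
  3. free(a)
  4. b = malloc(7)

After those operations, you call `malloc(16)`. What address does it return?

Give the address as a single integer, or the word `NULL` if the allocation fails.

Op 1: a = malloc(8) -> a = 0; heap: [0-7 ALLOC][8-41 FREE]
Op 2: a = realloc(a, 8) -> a = 0; heap: [0-7 ALLOC][8-41 FREE]
Op 3: free(a) -> (freed a); heap: [0-41 FREE]
Op 4: b = malloc(7) -> b = 0; heap: [0-6 ALLOC][7-41 FREE]
malloc(16): first-fit scan over [0-6 ALLOC][7-41 FREE] -> 7

Answer: 7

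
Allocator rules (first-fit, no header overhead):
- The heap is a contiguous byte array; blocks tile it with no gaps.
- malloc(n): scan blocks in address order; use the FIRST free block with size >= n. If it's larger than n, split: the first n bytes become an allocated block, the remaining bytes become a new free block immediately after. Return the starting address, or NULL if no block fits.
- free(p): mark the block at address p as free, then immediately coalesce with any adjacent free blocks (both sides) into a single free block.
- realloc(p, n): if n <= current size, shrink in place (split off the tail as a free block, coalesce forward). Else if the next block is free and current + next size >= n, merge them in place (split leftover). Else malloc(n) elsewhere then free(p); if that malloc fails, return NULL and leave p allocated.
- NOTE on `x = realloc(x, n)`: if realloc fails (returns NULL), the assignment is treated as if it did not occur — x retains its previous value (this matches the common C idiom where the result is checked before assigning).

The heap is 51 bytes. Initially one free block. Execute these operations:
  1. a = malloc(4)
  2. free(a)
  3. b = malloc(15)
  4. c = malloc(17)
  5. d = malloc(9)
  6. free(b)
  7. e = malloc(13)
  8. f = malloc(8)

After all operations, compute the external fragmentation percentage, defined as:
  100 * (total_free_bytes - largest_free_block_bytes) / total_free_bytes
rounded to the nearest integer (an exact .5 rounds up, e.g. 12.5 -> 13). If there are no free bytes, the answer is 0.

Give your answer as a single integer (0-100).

Op 1: a = malloc(4) -> a = 0; heap: [0-3 ALLOC][4-50 FREE]
Op 2: free(a) -> (freed a); heap: [0-50 FREE]
Op 3: b = malloc(15) -> b = 0; heap: [0-14 ALLOC][15-50 FREE]
Op 4: c = malloc(17) -> c = 15; heap: [0-14 ALLOC][15-31 ALLOC][32-50 FREE]
Op 5: d = malloc(9) -> d = 32; heap: [0-14 ALLOC][15-31 ALLOC][32-40 ALLOC][41-50 FREE]
Op 6: free(b) -> (freed b); heap: [0-14 FREE][15-31 ALLOC][32-40 ALLOC][41-50 FREE]
Op 7: e = malloc(13) -> e = 0; heap: [0-12 ALLOC][13-14 FREE][15-31 ALLOC][32-40 ALLOC][41-50 FREE]
Op 8: f = malloc(8) -> f = 41; heap: [0-12 ALLOC][13-14 FREE][15-31 ALLOC][32-40 ALLOC][41-48 ALLOC][49-50 FREE]
Free blocks: [2 2] total_free=4 largest=2 -> 100*(4-2)/4 = 200/4 = 50

Answer: 50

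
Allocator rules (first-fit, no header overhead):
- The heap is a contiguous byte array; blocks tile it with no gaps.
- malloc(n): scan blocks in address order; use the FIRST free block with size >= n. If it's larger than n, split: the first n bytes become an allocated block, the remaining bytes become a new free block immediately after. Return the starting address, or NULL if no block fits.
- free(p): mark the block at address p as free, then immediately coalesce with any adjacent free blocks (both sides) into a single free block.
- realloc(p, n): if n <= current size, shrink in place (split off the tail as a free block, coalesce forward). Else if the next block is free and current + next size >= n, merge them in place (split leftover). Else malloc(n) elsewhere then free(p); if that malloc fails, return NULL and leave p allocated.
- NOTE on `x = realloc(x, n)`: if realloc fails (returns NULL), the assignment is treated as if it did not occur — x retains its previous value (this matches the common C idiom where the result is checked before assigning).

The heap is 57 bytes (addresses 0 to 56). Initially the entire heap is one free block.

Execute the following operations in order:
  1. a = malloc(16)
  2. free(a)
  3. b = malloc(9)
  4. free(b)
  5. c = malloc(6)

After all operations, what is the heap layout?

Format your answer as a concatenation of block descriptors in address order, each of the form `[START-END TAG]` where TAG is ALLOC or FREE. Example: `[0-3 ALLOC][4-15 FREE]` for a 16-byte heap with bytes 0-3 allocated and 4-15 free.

Op 1: a = malloc(16) -> a = 0; heap: [0-15 ALLOC][16-56 FREE]
Op 2: free(a) -> (freed a); heap: [0-56 FREE]
Op 3: b = malloc(9) -> b = 0; heap: [0-8 ALLOC][9-56 FREE]
Op 4: free(b) -> (freed b); heap: [0-56 FREE]
Op 5: c = malloc(6) -> c = 0; heap: [0-5 ALLOC][6-56 FREE]

Answer: [0-5 ALLOC][6-56 FREE]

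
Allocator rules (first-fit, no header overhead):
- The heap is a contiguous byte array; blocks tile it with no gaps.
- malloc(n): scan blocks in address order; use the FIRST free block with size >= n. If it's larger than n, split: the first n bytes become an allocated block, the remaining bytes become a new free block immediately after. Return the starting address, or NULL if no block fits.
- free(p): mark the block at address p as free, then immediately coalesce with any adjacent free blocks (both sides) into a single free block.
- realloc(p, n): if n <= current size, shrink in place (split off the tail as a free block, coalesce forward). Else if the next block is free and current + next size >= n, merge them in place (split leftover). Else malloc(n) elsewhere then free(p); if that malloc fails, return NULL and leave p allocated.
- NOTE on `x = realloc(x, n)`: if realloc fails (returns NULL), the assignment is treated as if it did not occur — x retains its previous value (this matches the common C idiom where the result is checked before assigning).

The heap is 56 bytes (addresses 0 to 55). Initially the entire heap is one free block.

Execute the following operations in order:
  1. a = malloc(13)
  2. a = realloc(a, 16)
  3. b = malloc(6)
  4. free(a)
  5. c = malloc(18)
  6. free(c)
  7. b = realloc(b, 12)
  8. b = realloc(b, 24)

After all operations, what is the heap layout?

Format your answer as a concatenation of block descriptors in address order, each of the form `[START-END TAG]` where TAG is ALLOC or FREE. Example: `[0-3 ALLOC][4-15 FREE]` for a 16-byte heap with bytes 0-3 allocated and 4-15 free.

Answer: [0-15 FREE][16-39 ALLOC][40-55 FREE]

Derivation:
Op 1: a = malloc(13) -> a = 0; heap: [0-12 ALLOC][13-55 FREE]
Op 2: a = realloc(a, 16) -> a = 0; heap: [0-15 ALLOC][16-55 FREE]
Op 3: b = malloc(6) -> b = 16; heap: [0-15 ALLOC][16-21 ALLOC][22-55 FREE]
Op 4: free(a) -> (freed a); heap: [0-15 FREE][16-21 ALLOC][22-55 FREE]
Op 5: c = malloc(18) -> c = 22; heap: [0-15 FREE][16-21 ALLOC][22-39 ALLOC][40-55 FREE]
Op 6: free(c) -> (freed c); heap: [0-15 FREE][16-21 ALLOC][22-55 FREE]
Op 7: b = realloc(b, 12) -> b = 16; heap: [0-15 FREE][16-27 ALLOC][28-55 FREE]
Op 8: b = realloc(b, 24) -> b = 16; heap: [0-15 FREE][16-39 ALLOC][40-55 FREE]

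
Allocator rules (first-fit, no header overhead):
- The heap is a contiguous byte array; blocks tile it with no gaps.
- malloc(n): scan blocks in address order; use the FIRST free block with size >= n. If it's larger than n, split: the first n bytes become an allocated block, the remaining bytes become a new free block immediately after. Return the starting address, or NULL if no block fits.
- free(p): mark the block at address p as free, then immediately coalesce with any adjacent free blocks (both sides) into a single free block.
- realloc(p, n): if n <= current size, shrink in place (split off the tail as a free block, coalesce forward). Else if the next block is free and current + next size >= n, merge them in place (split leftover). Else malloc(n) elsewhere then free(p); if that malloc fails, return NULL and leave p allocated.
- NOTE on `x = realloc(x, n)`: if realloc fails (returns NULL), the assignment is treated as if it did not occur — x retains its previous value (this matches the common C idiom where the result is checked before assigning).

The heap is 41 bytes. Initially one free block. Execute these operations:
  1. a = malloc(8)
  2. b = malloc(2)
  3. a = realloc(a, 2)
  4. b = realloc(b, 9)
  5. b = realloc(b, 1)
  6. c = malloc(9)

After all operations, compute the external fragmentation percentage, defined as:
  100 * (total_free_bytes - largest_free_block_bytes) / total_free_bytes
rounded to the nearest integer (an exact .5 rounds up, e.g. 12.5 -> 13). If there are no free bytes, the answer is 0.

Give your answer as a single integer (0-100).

Answer: 21

Derivation:
Op 1: a = malloc(8) -> a = 0; heap: [0-7 ALLOC][8-40 FREE]
Op 2: b = malloc(2) -> b = 8; heap: [0-7 ALLOC][8-9 ALLOC][10-40 FREE]
Op 3: a = realloc(a, 2) -> a = 0; heap: [0-1 ALLOC][2-7 FREE][8-9 ALLOC][10-40 FREE]
Op 4: b = realloc(b, 9) -> b = 8; heap: [0-1 ALLOC][2-7 FREE][8-16 ALLOC][17-40 FREE]
Op 5: b = realloc(b, 1) -> b = 8; heap: [0-1 ALLOC][2-7 FREE][8-8 ALLOC][9-40 FREE]
Op 6: c = malloc(9) -> c = 9; heap: [0-1 ALLOC][2-7 FREE][8-8 ALLOC][9-17 ALLOC][18-40 FREE]
Free blocks: [6 23] total_free=29 largest=23 -> 100*(29-23)/29 = 600/29 ≈ 20.690 -> rounds to 21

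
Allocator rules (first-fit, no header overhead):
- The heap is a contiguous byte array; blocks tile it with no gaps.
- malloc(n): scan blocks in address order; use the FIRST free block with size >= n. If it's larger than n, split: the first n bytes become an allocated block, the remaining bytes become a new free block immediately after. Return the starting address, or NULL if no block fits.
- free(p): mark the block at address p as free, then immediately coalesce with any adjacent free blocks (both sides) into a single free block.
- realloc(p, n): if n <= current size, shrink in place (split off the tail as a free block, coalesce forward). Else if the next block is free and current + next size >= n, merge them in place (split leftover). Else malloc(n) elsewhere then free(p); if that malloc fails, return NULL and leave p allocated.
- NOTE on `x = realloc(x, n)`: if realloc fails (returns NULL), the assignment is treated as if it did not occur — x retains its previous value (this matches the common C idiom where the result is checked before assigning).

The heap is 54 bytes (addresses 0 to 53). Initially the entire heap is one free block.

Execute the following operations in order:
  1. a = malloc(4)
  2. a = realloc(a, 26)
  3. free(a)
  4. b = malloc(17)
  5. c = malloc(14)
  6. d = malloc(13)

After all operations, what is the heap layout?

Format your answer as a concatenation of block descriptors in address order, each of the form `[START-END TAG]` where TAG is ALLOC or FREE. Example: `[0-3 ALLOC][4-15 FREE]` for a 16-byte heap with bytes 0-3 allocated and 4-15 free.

Op 1: a = malloc(4) -> a = 0; heap: [0-3 ALLOC][4-53 FREE]
Op 2: a = realloc(a, 26) -> a = 0; heap: [0-25 ALLOC][26-53 FREE]
Op 3: free(a) -> (freed a); heap: [0-53 FREE]
Op 4: b = malloc(17) -> b = 0; heap: [0-16 ALLOC][17-53 FREE]
Op 5: c = malloc(14) -> c = 17; heap: [0-16 ALLOC][17-30 ALLOC][31-53 FREE]
Op 6: d = malloc(13) -> d = 31; heap: [0-16 ALLOC][17-30 ALLOC][31-43 ALLOC][44-53 FREE]

Answer: [0-16 ALLOC][17-30 ALLOC][31-43 ALLOC][44-53 FREE]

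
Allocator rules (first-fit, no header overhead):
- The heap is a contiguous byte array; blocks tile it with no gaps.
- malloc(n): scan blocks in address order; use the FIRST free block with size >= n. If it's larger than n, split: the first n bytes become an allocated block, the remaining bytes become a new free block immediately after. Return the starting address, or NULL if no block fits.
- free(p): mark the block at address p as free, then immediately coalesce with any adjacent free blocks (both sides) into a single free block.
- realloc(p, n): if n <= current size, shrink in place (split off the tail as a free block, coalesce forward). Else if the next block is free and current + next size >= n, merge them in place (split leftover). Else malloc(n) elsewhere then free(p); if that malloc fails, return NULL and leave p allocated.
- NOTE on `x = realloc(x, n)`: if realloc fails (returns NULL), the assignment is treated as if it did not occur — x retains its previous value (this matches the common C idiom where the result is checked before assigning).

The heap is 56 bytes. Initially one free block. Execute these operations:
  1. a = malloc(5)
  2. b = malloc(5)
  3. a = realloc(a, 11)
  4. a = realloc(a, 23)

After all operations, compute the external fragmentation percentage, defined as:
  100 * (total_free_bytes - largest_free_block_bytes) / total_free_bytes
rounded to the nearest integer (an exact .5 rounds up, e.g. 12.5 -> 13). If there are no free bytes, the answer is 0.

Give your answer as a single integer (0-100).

Op 1: a = malloc(5) -> a = 0; heap: [0-4 ALLOC][5-55 FREE]
Op 2: b = malloc(5) -> b = 5; heap: [0-4 ALLOC][5-9 ALLOC][10-55 FREE]
Op 3: a = realloc(a, 11) -> a = 10; heap: [0-4 FREE][5-9 ALLOC][10-20 ALLOC][21-55 FREE]
Op 4: a = realloc(a, 23) -> a = 10; heap: [0-4 FREE][5-9 ALLOC][10-32 ALLOC][33-55 FREE]
Free blocks: [5 23] total_free=28 largest=23 -> 100*(28-23)/28 = 500/28 ≈ 17.857 -> rounds to 18

Answer: 18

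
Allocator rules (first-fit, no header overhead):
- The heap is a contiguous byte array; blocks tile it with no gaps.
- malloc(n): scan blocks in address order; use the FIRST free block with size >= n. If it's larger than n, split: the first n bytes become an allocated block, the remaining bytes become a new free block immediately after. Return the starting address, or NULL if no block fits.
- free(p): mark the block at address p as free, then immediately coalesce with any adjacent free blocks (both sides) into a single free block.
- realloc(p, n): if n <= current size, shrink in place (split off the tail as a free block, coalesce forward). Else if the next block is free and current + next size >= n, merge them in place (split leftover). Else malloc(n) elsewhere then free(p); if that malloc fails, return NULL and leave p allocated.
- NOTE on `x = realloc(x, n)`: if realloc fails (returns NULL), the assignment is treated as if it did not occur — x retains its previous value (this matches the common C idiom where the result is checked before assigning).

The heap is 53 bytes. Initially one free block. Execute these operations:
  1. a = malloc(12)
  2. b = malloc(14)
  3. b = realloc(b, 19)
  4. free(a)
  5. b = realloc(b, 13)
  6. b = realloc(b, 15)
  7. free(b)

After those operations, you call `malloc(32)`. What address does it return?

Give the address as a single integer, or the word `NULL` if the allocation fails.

Answer: 0

Derivation:
Op 1: a = malloc(12) -> a = 0; heap: [0-11 ALLOC][12-52 FREE]
Op 2: b = malloc(14) -> b = 12; heap: [0-11 ALLOC][12-25 ALLOC][26-52 FREE]
Op 3: b = realloc(b, 19) -> b = 12; heap: [0-11 ALLOC][12-30 ALLOC][31-52 FREE]
Op 4: free(a) -> (freed a); heap: [0-11 FREE][12-30 ALLOC][31-52 FREE]
Op 5: b = realloc(b, 13) -> b = 12; heap: [0-11 FREE][12-24 ALLOC][25-52 FREE]
Op 6: b = realloc(b, 15) -> b = 12; heap: [0-11 FREE][12-26 ALLOC][27-52 FREE]
Op 7: free(b) -> (freed b); heap: [0-52 FREE]
malloc(32): first-fit scan over [0-52 FREE] -> 0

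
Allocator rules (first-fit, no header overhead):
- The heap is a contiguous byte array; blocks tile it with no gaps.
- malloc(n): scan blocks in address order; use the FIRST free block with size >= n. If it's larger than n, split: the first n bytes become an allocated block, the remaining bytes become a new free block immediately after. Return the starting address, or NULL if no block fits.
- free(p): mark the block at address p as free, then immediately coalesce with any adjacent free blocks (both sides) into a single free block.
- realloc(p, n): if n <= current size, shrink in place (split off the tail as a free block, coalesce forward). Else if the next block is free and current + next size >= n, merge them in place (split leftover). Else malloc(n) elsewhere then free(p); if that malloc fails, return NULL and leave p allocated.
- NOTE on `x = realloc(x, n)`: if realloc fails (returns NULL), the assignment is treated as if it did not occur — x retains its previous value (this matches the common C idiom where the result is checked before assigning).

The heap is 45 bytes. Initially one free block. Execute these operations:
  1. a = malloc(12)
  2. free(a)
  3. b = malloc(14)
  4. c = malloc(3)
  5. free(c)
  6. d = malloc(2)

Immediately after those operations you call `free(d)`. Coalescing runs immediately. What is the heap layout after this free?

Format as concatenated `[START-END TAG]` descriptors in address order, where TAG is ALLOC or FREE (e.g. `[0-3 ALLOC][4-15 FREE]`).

Answer: [0-13 ALLOC][14-44 FREE]

Derivation:
Op 1: a = malloc(12) -> a = 0; heap: [0-11 ALLOC][12-44 FREE]
Op 2: free(a) -> (freed a); heap: [0-44 FREE]
Op 3: b = malloc(14) -> b = 0; heap: [0-13 ALLOC][14-44 FREE]
Op 4: c = malloc(3) -> c = 14; heap: [0-13 ALLOC][14-16 ALLOC][17-44 FREE]
Op 5: free(c) -> (freed c); heap: [0-13 ALLOC][14-44 FREE]
Op 6: d = malloc(2) -> d = 14; heap: [0-13 ALLOC][14-15 ALLOC][16-44 FREE]
free(d): d = 14 -> block [14-15 ALLOC]; mark free, coalesce with adjacent free neighbors -> [0-13 ALLOC][14-44 FREE]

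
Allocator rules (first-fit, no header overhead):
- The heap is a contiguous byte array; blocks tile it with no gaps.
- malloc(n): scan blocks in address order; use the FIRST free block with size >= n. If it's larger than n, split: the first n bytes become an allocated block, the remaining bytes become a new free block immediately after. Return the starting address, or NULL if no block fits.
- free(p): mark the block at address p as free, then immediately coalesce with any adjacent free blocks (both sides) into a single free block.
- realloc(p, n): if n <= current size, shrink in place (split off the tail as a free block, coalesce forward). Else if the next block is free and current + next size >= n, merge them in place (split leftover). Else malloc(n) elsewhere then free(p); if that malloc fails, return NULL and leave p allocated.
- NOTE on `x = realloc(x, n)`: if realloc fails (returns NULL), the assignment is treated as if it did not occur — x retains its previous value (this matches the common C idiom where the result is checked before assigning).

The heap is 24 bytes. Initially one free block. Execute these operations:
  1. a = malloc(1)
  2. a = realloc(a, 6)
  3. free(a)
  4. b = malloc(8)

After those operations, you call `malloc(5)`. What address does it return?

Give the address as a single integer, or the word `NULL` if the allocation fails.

Op 1: a = malloc(1) -> a = 0; heap: [0-0 ALLOC][1-23 FREE]
Op 2: a = realloc(a, 6) -> a = 0; heap: [0-5 ALLOC][6-23 FREE]
Op 3: free(a) -> (freed a); heap: [0-23 FREE]
Op 4: b = malloc(8) -> b = 0; heap: [0-7 ALLOC][8-23 FREE]
malloc(5): first-fit scan over [0-7 ALLOC][8-23 FREE] -> 8

Answer: 8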